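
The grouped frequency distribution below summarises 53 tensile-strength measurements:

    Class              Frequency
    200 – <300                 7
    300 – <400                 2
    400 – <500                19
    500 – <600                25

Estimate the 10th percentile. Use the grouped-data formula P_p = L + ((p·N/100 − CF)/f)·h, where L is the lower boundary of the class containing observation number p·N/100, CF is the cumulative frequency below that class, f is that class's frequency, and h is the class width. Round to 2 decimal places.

N = 53; target position k = 10/100 · 53 = 5.3.
Cumulative frequencies: 7, 9, 28, 53.
Observation 5.3 falls in the class 200 – <300.
L = 200, CF = 0, f = 7, h = 100.
P10 = 200 + ((5.3 − 0)/7)·100 = 200 + 75.7143 = 275.714.

275.71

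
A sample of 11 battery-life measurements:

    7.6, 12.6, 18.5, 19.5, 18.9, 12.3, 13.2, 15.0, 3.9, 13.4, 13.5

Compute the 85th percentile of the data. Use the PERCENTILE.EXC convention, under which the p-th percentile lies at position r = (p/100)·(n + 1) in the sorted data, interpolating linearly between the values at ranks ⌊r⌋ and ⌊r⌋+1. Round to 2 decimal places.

19.02

Sorted: 3.9, 7.6, 12.3, 12.6, 13.2, 13.4, 13.5, 15.0, 18.5, 18.9, 19.5.
n = 11.
r = (85/100)·(11 + 1) = 10.2.
Rank 10 is 18.9 and rank 11 is 19.5.
Interpolate: 18.9 + 0.2·(19.5 − 18.9) = 18.9 + 0.2·0.6 = 19.02.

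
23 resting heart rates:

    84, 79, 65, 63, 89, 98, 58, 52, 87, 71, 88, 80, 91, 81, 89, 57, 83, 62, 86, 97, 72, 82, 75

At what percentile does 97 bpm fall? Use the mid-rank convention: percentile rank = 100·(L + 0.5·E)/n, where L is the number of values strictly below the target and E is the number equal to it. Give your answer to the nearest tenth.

Sorted: 52, 57, 58, 62, 63, 65, 71, 72, 75, 79, 80, 81, 82, 83, 84, 86, 87, 88, 89, 89, 91, 97, 98.
Count below 97: L = 21; count equal: E = 1; n = 23.
Percentile rank = 100·(21 + 0.5·1)/23 = 100·21.5/23 = 93.48.

93.5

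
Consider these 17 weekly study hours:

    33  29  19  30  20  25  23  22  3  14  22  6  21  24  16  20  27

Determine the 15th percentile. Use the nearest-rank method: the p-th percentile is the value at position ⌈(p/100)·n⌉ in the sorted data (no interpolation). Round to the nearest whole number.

14

Sorted: 3, 6, 14, 16, 19, 20, 20, 21, 22, 22, 23, 24, 25, 27, 29, 30, 33.
n = 17.
Position = ⌈15/100 · 17⌉ = ⌈2.55⌉ = 3.
The value at rank 3 is 14.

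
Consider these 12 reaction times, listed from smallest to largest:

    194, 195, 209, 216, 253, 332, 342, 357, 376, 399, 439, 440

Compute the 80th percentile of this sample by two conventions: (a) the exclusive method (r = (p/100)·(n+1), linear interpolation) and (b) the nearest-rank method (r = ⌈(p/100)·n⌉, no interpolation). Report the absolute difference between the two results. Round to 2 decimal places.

n = 12.
(a) r = 10.4; between ranks 10 (399) and 11 (439): 415.
(b) the nearest-rank method: rank 10 → 399.
|415 − 399| = 16.

16.00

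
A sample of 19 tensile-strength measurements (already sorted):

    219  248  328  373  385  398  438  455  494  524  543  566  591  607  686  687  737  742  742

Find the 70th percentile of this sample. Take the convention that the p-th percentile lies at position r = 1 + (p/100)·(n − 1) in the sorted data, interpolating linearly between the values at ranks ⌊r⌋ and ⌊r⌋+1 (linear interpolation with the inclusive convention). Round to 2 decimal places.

600.60

n = 19.
r = 1 + (70/100)·(19 − 1) = 1 + 12.6 = 13.6.
Rank 13 is 591 and rank 14 is 607.
Interpolate: 591 + 0.6·(607 − 591) = 591 + 0.6·16 = 600.6.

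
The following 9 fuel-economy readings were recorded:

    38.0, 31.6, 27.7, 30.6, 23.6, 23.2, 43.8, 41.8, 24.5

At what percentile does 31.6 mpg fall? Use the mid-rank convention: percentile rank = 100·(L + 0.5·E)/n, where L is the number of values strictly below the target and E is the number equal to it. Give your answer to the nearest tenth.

Sorted: 23.2, 23.6, 24.5, 27.7, 30.6, 31.6, 38.0, 41.8, 43.8.
Count below 31.6: L = 5; count equal: E = 1; n = 9.
Percentile rank = 100·(5 + 0.5·1)/9 = 100·5.5/9 = 61.11.

61.1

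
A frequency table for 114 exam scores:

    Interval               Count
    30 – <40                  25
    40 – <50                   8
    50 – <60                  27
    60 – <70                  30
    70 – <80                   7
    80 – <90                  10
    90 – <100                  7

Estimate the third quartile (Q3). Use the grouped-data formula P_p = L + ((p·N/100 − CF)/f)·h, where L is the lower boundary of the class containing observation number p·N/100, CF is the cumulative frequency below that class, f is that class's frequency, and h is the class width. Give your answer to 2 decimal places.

N = 114; target position k = 75/100 · 114 = 85.5.
Cumulative frequencies: 25, 33, 60, 90, 97, 107, 114.
Observation 85.5 falls in the class 60 – <70.
L = 60, CF = 60, f = 30, h = 10.
P75 = 60 + ((85.5 − 60)/30)·10 = 60 + 8.5 = 68.5.

68.50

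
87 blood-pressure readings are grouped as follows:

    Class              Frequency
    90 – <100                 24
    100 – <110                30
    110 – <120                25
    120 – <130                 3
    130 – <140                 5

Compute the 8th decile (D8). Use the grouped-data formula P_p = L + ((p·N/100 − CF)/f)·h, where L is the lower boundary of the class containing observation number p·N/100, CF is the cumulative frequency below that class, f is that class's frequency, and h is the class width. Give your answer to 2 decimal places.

116.24

N = 87; target position k = 80/100 · 87 = 69.6.
Cumulative frequencies: 24, 54, 79, 82, 87.
Observation 69.6 falls in the class 110 – <120.
L = 110, CF = 54, f = 25, h = 10.
P80 = 110 + ((69.6 − 54)/25)·10 = 110 + 6.24 = 116.24.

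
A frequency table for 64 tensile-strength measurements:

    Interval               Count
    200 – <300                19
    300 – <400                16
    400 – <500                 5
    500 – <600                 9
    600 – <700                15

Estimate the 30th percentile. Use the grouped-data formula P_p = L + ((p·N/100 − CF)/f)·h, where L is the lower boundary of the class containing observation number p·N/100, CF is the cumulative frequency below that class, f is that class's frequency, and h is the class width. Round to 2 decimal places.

301.25

N = 64; target position k = 30/100 · 64 = 19.2.
Cumulative frequencies: 19, 35, 40, 49, 64.
Observation 19.2 falls in the class 300 – <400.
L = 300, CF = 19, f = 16, h = 100.
P30 = 300 + ((19.2 − 19)/16)·100 = 300 + 1.25 = 301.25.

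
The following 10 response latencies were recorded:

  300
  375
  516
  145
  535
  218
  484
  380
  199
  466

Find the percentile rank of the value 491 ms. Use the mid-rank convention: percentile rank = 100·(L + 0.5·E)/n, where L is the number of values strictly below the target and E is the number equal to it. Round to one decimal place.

Sorted: 145, 199, 218, 300, 375, 380, 466, 484, 516, 535.
Count below 491: L = 8; count equal: E = 0; n = 10.
Percentile rank = 100·(8 + 0.5·0)/10 = 100·8/10 = 80.

80.0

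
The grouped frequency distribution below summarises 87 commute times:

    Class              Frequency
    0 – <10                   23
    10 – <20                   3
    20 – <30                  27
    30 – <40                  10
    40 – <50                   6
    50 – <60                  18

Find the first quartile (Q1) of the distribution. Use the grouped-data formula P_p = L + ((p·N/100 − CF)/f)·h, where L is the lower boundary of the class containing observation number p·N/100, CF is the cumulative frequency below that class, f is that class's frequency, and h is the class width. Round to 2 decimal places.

N = 87; target position k = 25/100 · 87 = 21.75.
Cumulative frequencies: 23, 26, 53, 63, 69, 87.
Observation 21.75 falls in the class 0 – <10.
L = 0, CF = 0, f = 23, h = 10.
P25 = 0 + ((21.75 − 0)/23)·10 = 0 + 9.45652 = 9.45652.

9.46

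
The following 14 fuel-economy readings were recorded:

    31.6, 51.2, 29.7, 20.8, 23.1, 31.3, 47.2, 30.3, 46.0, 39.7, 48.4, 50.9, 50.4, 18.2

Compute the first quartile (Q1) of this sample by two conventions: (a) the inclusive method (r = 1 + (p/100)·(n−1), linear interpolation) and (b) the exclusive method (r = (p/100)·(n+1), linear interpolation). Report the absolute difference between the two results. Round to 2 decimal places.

1.80

Sorted: 18.2, 20.8, 23.1, 29.7, 30.3, 31.3, 31.6, 39.7, 46.0, 47.2, 48.4, 50.4, 50.9, 51.2.
n = 14.
(a) r = 4.25; between ranks 4 (29.7) and 5 (30.3): 29.85.
(b) r = 3.75; between ranks 3 (23.1) and 4 (29.7): 28.05.
|29.85 − 28.05| = 1.8.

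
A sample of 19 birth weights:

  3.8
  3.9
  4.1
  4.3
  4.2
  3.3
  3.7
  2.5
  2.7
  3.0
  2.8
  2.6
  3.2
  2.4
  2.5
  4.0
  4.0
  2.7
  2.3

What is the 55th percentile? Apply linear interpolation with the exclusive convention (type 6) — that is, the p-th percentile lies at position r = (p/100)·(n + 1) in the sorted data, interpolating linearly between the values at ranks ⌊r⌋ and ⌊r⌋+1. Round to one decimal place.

3.3

Sorted: 2.3, 2.4, 2.5, 2.5, 2.6, 2.7, 2.7, 2.8, 3.0, 3.2, 3.3, 3.7, 3.8, 3.9, 4.0, 4.0, 4.1, 4.2, 4.3.
n = 19.
r = (55/100)·(19 + 1) = 11.
r is an integer, so P55 is the value at rank 11: 3.3.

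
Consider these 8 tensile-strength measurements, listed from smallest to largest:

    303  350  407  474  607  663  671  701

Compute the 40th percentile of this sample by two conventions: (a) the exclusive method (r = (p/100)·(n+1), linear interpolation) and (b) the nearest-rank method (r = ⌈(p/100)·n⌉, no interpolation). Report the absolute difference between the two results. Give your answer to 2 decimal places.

26.80

n = 8.
(a) r = 3.6; between ranks 3 (407) and 4 (474): 447.2.
(b) the nearest-rank method: rank 4 → 474.
|447.2 − 474| = 26.8.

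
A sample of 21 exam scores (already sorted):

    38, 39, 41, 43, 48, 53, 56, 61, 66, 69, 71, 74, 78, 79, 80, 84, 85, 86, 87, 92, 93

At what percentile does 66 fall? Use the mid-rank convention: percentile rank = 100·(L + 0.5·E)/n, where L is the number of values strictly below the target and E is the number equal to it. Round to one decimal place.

Count below 66: L = 8; count equal: E = 1; n = 21.
Percentile rank = 100·(8 + 0.5·1)/21 = 100·8.5/21 = 40.48.

40.5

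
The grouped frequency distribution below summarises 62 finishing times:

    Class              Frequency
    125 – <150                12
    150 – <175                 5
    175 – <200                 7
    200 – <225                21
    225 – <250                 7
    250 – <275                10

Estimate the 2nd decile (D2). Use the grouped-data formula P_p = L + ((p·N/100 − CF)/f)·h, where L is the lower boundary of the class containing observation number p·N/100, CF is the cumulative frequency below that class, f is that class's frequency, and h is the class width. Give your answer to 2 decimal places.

N = 62; target position k = 20/100 · 62 = 12.4.
Cumulative frequencies: 12, 17, 24, 45, 52, 62.
Observation 12.4 falls in the class 150 – <175.
L = 150, CF = 12, f = 5, h = 25.
P20 = 150 + ((12.4 − 12)/5)·25 = 150 + 2 = 152.

152.00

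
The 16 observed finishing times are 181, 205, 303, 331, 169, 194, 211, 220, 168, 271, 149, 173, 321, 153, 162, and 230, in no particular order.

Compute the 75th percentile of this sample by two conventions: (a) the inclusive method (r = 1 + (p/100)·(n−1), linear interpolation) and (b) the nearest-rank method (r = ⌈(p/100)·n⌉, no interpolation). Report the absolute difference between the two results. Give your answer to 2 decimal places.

10.25

Sorted: 149, 153, 162, 168, 169, 173, 181, 194, 205, 211, 220, 230, 271, 303, 321, 331.
n = 16.
(a) r = 12.25; between ranks 12 (230) and 13 (271): 240.25.
(b) the nearest-rank method: rank 12 → 230.
|240.25 − 230| = 10.25.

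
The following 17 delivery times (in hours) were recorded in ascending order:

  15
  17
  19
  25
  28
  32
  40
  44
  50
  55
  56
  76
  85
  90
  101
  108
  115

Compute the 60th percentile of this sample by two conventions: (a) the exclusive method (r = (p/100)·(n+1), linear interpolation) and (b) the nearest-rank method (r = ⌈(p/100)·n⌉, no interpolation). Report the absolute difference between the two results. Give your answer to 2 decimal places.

0.20

n = 17.
(a) r = 10.8; between ranks 10 (55) and 11 (56): 55.8.
(b) the nearest-rank method: rank 11 → 56.
|55.8 − 56| = 0.2.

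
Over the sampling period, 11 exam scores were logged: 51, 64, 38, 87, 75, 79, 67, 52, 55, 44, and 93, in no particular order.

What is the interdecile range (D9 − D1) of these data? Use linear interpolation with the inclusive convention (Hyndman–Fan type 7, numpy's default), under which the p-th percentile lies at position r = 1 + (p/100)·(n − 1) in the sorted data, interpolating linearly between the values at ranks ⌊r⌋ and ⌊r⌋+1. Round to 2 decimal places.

43.00

Sorted: 38, 44, 51, 52, 55, 64, 67, 75, 79, 87, 93.
n = 11.
P10: r = 2 (integer) → 44.
P90: r = 10 (integer) → 87.
Difference: 87 − 44 = 43.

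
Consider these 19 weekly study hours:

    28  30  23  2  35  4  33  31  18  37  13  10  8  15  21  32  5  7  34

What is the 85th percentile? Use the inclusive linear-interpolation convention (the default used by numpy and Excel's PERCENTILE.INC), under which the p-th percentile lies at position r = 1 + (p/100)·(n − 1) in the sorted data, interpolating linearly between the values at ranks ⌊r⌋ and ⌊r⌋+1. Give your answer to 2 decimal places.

Sorted: 2, 4, 5, 7, 8, 10, 13, 15, 18, 21, 23, 28, 30, 31, 32, 33, 34, 35, 37.
n = 19.
r = 1 + (85/100)·(19 − 1) = 1 + 15.3 = 16.3.
Rank 16 is 33 and rank 17 is 34.
Interpolate: 33 + 0.3·(34 − 33) = 33 + 0.3·1 = 33.3.

33.30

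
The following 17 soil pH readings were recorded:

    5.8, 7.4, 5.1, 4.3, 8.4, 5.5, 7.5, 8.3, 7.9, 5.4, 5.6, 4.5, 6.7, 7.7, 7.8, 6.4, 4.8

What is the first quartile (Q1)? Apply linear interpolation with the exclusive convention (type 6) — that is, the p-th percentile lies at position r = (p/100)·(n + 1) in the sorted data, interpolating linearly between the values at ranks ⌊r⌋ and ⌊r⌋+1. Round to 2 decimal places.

5.25

Sorted: 4.3, 4.5, 4.8, 5.1, 5.4, 5.5, 5.6, 5.8, 6.4, 6.7, 7.4, 7.5, 7.7, 7.8, 7.9, 8.3, 8.4.
n = 17.
r = (25/100)·(17 + 1) = 4.5.
Rank 4 is 5.1 and rank 5 is 5.4.
Interpolate: 5.1 + 0.5·(5.4 − 5.1) = 5.1 + 0.5·0.3 = 5.25.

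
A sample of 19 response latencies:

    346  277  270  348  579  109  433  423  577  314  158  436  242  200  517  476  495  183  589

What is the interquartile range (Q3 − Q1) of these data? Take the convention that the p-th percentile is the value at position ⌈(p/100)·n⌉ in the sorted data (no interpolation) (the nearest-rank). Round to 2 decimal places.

253.00

Sorted: 109, 158, 183, 200, 242, 270, 277, 314, 346, 348, 423, 433, 436, 476, 495, 517, 577, 579, 589.
n = 19.
P25: rank ⌈25/100·19⌉ = 5 → 242.
P75: rank ⌈75/100·19⌉ = 15 → 495.
Difference: 495 − 242 = 253.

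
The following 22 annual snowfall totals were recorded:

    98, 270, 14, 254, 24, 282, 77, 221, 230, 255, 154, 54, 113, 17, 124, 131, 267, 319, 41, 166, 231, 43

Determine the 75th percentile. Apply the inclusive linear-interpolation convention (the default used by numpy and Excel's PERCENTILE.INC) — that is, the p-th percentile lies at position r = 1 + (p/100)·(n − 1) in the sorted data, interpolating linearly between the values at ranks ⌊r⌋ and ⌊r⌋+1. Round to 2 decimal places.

Sorted: 14, 17, 24, 41, 43, 54, 77, 98, 113, 124, 131, 154, 166, 221, 230, 231, 254, 255, 267, 270, 282, 319.
n = 22.
r = 1 + (75/100)·(22 − 1) = 1 + 15.75 = 16.75.
Rank 16 is 231 and rank 17 is 254.
Interpolate: 231 + 0.75·(254 − 231) = 231 + 0.75·23 = 248.25.

248.25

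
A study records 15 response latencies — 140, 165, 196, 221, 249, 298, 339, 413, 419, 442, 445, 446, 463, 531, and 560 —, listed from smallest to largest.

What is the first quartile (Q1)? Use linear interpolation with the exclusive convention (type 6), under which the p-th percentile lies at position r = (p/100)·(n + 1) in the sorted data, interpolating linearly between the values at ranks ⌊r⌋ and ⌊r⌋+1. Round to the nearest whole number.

n = 15.
r = (25/100)·(15 + 1) = 4.
r is an integer, so P25 is the value at rank 4: 221.

221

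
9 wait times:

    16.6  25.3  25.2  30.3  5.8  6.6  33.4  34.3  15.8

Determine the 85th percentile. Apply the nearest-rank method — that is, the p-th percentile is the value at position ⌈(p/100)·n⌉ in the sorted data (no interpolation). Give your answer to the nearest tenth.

33.4

Sorted: 5.8, 6.6, 15.8, 16.6, 25.2, 25.3, 30.3, 33.4, 34.3.
n = 9.
Position = ⌈85/100 · 9⌉ = ⌈7.65⌉ = 8.
The value at rank 8 is 33.4.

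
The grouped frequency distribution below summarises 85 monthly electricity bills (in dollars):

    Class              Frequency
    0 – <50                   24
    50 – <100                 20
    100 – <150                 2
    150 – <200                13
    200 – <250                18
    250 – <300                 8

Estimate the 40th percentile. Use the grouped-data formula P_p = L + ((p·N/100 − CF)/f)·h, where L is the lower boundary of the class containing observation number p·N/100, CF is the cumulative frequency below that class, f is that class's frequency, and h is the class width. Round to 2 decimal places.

75.00

N = 85; target position k = 40/100 · 85 = 34.
Cumulative frequencies: 24, 44, 46, 59, 77, 85.
Observation 34 falls in the class 50 – <100.
L = 50, CF = 24, f = 20, h = 50.
P40 = 50 + ((34 − 24)/20)·50 = 50 + 25 = 75.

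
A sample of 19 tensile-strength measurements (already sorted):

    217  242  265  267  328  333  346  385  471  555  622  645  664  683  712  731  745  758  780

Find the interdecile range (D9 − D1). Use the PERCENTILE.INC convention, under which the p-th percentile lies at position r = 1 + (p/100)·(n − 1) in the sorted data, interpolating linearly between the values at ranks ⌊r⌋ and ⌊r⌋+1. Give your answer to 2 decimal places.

n = 19.
P10: r = 2.8; ranks 2–3 are 242, 265; interpolating gives 260.4.
P90: r = 17.2; ranks 17–18 are 745, 758; interpolating gives 747.6.
Difference: 747.6 − 260.4 = 487.2.

487.20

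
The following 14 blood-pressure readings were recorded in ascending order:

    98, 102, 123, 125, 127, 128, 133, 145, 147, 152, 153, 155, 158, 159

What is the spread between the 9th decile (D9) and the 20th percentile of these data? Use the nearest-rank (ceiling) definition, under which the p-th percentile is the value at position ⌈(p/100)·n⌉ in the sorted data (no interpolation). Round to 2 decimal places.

n = 14.
P20: rank ⌈20/100·14⌉ = 3 → 123.
P90: rank ⌈90/100·14⌉ = 13 → 158.
Difference: 158 − 123 = 35.

35.00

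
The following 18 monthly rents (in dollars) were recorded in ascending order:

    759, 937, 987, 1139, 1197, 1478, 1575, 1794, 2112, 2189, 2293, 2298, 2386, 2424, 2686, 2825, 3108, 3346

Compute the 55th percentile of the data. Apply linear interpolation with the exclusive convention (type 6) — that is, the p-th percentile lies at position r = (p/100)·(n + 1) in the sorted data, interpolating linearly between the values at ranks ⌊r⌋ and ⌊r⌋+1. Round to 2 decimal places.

2235.80

n = 18.
r = (55/100)·(18 + 1) = 10.45.
Rank 10 is 2189 and rank 11 is 2293.
Interpolate: 2189 + 0.45·(2293 − 2189) = 2189 + 0.45·104 = 2235.8.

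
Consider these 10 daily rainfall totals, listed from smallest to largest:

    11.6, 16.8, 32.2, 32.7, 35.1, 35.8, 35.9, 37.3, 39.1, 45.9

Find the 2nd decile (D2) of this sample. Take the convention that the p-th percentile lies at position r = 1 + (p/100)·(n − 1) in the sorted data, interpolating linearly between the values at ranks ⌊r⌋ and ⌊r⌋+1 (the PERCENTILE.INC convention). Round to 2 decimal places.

29.12

n = 10.
r = 1 + (20/100)·(10 − 1) = 1 + 1.8 = 2.8.
Rank 2 is 16.8 and rank 3 is 32.2.
Interpolate: 16.8 + 0.8·(32.2 − 16.8) = 16.8 + 0.8·15.4 = 29.12.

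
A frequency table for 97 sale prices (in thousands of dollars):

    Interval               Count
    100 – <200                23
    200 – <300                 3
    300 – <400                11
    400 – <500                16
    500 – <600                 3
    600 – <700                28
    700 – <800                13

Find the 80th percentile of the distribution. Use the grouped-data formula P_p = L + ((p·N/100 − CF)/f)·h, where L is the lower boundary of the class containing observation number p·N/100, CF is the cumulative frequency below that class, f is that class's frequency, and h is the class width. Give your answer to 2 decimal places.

677.14

N = 97; target position k = 80/100 · 97 = 77.6.
Cumulative frequencies: 23, 26, 37, 53, 56, 84, 97.
Observation 77.6 falls in the class 600 – <700.
L = 600, CF = 56, f = 28, h = 100.
P80 = 600 + ((77.6 − 56)/28)·100 = 600 + 77.1429 = 677.143.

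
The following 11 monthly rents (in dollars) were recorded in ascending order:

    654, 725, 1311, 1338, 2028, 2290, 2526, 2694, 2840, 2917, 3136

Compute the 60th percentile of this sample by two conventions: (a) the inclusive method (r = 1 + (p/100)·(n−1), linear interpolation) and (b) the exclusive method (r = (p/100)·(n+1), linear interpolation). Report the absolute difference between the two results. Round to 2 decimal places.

33.60

n = 11.
(a) r = 7 → value at rank 7 = 2526.
(b) r = 7.2; between ranks 7 (2526) and 8 (2694): 2559.6.
|2526 − 2559.6| = 33.6.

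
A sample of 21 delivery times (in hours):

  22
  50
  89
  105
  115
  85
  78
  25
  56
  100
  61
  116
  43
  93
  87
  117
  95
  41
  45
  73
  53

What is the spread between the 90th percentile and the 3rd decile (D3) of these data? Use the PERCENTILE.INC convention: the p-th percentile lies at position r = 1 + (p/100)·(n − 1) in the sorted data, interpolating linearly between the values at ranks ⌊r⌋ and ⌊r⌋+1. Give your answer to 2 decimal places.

Sorted: 22, 25, 41, 43, 45, 50, 53, 56, 61, 73, 78, 85, 87, 89, 93, 95, 100, 105, 115, 116, 117.
n = 21.
P30: r = 7 (integer) → 53.
P90: r = 19 (integer) → 115.
Difference: 115 − 53 = 62.

62.00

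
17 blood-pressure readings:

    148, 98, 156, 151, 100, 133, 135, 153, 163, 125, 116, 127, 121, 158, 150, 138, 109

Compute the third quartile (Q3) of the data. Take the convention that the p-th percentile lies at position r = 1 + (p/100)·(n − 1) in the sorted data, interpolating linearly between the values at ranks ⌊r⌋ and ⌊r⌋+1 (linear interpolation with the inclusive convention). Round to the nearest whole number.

Sorted: 98, 100, 109, 116, 121, 125, 127, 133, 135, 138, 148, 150, 151, 153, 156, 158, 163.
n = 17.
r = 1 + (75/100)·(17 − 1) = 1 + 12 = 13.
r is an integer, so P75 is the value at rank 13: 151.

151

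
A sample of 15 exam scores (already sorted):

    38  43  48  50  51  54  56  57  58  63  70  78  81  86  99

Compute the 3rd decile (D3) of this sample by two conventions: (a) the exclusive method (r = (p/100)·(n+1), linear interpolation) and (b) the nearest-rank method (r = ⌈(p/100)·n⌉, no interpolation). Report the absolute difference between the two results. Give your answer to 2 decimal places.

0.20

n = 15.
(a) r = 4.8; between ranks 4 (50) and 5 (51): 50.8.
(b) the nearest-rank method: rank 5 → 51.
|50.8 − 51| = 0.2.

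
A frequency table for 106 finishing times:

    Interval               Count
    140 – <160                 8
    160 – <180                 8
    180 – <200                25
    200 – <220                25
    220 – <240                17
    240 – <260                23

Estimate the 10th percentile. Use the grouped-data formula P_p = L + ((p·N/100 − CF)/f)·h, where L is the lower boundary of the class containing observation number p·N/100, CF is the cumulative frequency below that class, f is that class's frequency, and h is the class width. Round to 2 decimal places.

166.50

N = 106; target position k = 10/100 · 106 = 10.6.
Cumulative frequencies: 8, 16, 41, 66, 83, 106.
Observation 10.6 falls in the class 160 – <180.
L = 160, CF = 8, f = 8, h = 20.
P10 = 160 + ((10.6 − 8)/8)·20 = 160 + 6.5 = 166.5.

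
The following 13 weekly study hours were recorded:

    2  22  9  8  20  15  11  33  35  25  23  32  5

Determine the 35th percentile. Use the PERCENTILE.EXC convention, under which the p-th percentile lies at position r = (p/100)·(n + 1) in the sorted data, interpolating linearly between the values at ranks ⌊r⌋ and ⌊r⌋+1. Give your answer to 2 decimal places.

10.80

Sorted: 2, 5, 8, 9, 11, 15, 20, 22, 23, 25, 32, 33, 35.
n = 13.
r = (35/100)·(13 + 1) = 4.9.
Rank 4 is 9 and rank 5 is 11.
Interpolate: 9 + 0.9·(11 − 9) = 9 + 0.9·2 = 10.8.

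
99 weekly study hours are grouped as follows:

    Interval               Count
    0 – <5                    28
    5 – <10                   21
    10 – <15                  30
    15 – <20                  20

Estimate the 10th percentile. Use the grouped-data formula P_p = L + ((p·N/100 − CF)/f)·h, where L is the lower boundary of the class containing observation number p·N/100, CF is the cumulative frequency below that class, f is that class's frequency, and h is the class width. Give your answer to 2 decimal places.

1.77

N = 99; target position k = 10/100 · 99 = 9.9.
Cumulative frequencies: 28, 49, 79, 99.
Observation 9.9 falls in the class 0 – <5.
L = 0, CF = 0, f = 28, h = 5.
P10 = 0 + ((9.9 − 0)/28)·5 = 0 + 1.76786 = 1.76786.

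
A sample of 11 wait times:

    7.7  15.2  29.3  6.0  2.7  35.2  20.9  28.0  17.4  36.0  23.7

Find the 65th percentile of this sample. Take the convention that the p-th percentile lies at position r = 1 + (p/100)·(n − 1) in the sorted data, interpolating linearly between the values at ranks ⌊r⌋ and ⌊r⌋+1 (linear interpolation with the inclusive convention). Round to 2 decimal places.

25.85

Sorted: 2.7, 6.0, 7.7, 15.2, 17.4, 20.9, 23.7, 28.0, 29.3, 35.2, 36.0.
n = 11.
r = 1 + (65/100)·(11 − 1) = 1 + 6.5 = 7.5.
Rank 7 is 23.7 and rank 8 is 28.0.
Interpolate: 23.7 + 0.5·(28.0 − 23.7) = 23.7 + 0.5·4.3 = 25.85.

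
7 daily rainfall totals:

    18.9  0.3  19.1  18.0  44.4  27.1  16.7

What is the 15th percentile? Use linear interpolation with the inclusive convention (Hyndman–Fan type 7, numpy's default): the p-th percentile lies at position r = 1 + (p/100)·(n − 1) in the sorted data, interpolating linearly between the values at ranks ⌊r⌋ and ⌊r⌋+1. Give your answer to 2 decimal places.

15.06

Sorted: 0.3, 16.7, 18.0, 18.9, 19.1, 27.1, 44.4.
n = 7.
r = 1 + (15/100)·(7 − 1) = 1 + 0.9 = 1.9.
Rank 1 is 0.3 and rank 2 is 16.7.
Interpolate: 0.3 + 0.9·(16.7 − 0.3) = 0.3 + 0.9·16.4 = 15.06.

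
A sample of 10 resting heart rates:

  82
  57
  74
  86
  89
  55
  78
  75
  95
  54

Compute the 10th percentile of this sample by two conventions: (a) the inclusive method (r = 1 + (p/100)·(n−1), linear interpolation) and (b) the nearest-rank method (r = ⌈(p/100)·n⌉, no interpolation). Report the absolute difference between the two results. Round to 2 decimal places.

0.90

Sorted: 54, 55, 57, 74, 75, 78, 82, 86, 89, 95.
n = 10.
(a) r = 1.9; between ranks 1 (54) and 2 (55): 54.9.
(b) the nearest-rank method: rank 1 → 54.
|54.9 − 54| = 0.9.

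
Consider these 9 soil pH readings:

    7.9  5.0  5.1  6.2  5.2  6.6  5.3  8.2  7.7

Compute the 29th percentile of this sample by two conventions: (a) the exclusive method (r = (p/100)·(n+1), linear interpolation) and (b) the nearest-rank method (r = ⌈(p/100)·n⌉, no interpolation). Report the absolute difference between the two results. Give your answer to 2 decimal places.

Sorted: 5.0, 5.1, 5.2, 5.3, 6.2, 6.6, 7.7, 7.9, 8.2.
n = 9.
(a) r = 2.9; between ranks 2 (5.1) and 3 (5.2): 5.19.
(b) the nearest-rank method: rank 3 → 5.2.
|5.19 − 5.2| = 0.01.

0.01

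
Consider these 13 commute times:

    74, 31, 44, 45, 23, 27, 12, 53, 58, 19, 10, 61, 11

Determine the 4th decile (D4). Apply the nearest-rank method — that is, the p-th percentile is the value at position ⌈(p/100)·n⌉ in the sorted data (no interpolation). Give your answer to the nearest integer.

Sorted: 10, 11, 12, 19, 23, 27, 31, 44, 45, 53, 58, 61, 74.
n = 13.
Position = ⌈40/100 · 13⌉ = ⌈5.2⌉ = 6.
The value at rank 6 is 27.

27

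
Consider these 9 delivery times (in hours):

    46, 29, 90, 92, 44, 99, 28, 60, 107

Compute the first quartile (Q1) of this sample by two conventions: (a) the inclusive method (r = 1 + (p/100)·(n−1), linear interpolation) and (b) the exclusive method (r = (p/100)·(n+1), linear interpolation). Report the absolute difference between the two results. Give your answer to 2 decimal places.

Sorted: 28, 29, 44, 46, 60, 90, 92, 99, 107.
n = 9.
(a) r = 3 → value at rank 3 = 44.
(b) r = 2.5; between ranks 2 (29) and 3 (44): 36.5.
|44 − 36.5| = 7.5.

7.50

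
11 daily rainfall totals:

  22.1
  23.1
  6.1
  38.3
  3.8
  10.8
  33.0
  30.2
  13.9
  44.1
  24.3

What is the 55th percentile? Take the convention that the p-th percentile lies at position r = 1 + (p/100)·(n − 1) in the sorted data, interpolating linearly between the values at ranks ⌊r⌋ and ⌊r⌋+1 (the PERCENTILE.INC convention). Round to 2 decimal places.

Sorted: 3.8, 6.1, 10.8, 13.9, 22.1, 23.1, 24.3, 30.2, 33.0, 38.3, 44.1.
n = 11.
r = 1 + (55/100)·(11 − 1) = 1 + 5.5 = 6.5.
Rank 6 is 23.1 and rank 7 is 24.3.
Interpolate: 23.1 + 0.5·(24.3 − 23.1) = 23.1 + 0.5·1.2 = 23.7.

23.70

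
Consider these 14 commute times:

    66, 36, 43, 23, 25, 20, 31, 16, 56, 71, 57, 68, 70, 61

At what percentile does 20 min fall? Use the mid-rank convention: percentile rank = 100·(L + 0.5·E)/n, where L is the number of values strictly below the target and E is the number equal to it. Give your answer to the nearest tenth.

10.7

Sorted: 16, 20, 23, 25, 31, 36, 43, 56, 57, 61, 66, 68, 70, 71.
Count below 20: L = 1; count equal: E = 1; n = 14.
Percentile rank = 100·(1 + 0.5·1)/14 = 100·1.5/14 = 10.71.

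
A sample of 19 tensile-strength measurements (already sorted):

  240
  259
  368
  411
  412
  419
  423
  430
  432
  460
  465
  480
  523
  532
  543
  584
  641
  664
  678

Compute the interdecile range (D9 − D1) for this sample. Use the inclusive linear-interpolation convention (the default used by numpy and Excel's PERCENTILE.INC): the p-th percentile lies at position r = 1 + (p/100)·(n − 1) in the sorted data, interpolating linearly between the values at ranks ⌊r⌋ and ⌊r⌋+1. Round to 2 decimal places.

n = 19.
P10: r = 2.8; ranks 2–3 are 259, 368; interpolating gives 346.2.
P90: r = 17.2; ranks 17–18 are 641, 664; interpolating gives 645.6.
Difference: 645.6 − 346.2 = 299.4.

299.40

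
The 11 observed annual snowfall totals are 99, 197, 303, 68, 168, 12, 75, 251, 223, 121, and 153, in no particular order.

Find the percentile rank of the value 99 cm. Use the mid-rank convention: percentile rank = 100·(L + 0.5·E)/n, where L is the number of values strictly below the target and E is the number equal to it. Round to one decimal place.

31.8

Sorted: 12, 68, 75, 99, 121, 153, 168, 197, 223, 251, 303.
Count below 99: L = 3; count equal: E = 1; n = 11.
Percentile rank = 100·(3 + 0.5·1)/11 = 100·3.5/11 = 31.82.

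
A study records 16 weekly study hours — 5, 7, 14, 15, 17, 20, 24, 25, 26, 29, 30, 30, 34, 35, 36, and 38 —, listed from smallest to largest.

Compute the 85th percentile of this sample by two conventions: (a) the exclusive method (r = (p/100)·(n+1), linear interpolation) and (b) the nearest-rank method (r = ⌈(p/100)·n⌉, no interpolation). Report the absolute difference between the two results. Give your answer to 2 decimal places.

0.45

n = 16.
(a) r = 14.45; between ranks 14 (35) and 15 (36): 35.45.
(b) the nearest-rank method: rank 14 → 35.
|35.45 − 35| = 0.45.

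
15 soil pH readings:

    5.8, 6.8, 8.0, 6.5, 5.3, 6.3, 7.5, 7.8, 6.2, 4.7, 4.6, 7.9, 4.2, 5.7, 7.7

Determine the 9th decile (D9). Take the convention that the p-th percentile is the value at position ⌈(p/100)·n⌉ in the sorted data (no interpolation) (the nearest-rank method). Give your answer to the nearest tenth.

Sorted: 4.2, 4.6, 4.7, 5.3, 5.7, 5.8, 6.2, 6.3, 6.5, 6.8, 7.5, 7.7, 7.8, 7.9, 8.0.
n = 15.
Position = ⌈90/100 · 15⌉ = ⌈13.5⌉ = 14.
The value at rank 14 is 7.9.

7.9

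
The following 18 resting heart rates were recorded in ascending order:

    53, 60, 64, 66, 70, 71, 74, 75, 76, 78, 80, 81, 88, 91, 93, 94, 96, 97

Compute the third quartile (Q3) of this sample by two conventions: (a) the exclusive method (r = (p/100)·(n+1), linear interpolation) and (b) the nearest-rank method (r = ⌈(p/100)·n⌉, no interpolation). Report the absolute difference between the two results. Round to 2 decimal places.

0.50

n = 18.
(a) r = 14.25; between ranks 14 (91) and 15 (93): 91.5.
(b) the nearest-rank method: rank 14 → 91.
|91.5 − 91| = 0.5.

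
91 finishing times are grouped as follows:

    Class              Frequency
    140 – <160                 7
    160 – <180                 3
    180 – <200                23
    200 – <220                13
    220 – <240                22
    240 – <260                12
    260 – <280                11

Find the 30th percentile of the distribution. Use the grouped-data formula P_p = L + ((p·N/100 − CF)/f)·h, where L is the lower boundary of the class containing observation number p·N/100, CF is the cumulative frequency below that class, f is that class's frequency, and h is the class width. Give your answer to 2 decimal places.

195.04

N = 91; target position k = 30/100 · 91 = 27.3.
Cumulative frequencies: 7, 10, 33, 46, 68, 80, 91.
Observation 27.3 falls in the class 180 – <200.
L = 180, CF = 10, f = 23, h = 20.
P30 = 180 + ((27.3 − 10)/23)·20 = 180 + 15.0435 = 195.043.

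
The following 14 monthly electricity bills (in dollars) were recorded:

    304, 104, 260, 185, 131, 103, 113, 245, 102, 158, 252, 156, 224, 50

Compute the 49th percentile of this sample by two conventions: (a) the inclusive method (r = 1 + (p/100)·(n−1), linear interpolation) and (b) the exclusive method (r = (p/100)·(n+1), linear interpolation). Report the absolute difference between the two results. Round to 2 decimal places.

Sorted: 50, 102, 103, 104, 113, 131, 156, 158, 185, 224, 245, 252, 260, 304.
n = 14.
(a) r = 7.37; between ranks 7 (156) and 8 (158): 156.74.
(b) r = 7.35; between ranks 7 (156) and 8 (158): 156.7.
|156.74 − 156.7| = 0.04.

0.04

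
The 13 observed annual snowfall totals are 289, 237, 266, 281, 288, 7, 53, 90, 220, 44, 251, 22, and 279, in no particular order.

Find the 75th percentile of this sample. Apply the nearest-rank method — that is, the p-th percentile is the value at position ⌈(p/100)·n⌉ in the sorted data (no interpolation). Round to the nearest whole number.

Sorted: 7, 22, 44, 53, 90, 220, 237, 251, 266, 279, 281, 288, 289.
n = 13.
Position = ⌈75/100 · 13⌉ = ⌈9.75⌉ = 10.
The value at rank 10 is 279.

279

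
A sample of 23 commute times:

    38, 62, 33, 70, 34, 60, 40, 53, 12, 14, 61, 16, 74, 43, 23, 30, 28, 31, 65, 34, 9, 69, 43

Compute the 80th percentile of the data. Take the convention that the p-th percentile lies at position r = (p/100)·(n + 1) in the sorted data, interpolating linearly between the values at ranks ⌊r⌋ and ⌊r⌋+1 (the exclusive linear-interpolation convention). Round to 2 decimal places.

62.60

Sorted: 9, 12, 14, 16, 23, 28, 30, 31, 33, 34, 34, 38, 40, 43, 43, 53, 60, 61, 62, 65, 69, 70, 74.
n = 23.
r = (80/100)·(23 + 1) = 19.2.
Rank 19 is 62 and rank 20 is 65.
Interpolate: 62 + 0.2·(65 − 62) = 62 + 0.2·3 = 62.6.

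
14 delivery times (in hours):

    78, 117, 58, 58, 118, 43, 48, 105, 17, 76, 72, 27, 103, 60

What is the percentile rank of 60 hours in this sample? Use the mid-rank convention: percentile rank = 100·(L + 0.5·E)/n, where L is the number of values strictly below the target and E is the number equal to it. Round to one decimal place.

46.4

Sorted: 17, 27, 43, 48, 58, 58, 60, 72, 76, 78, 103, 105, 117, 118.
Count below 60: L = 6; count equal: E = 1; n = 14.
Percentile rank = 100·(6 + 0.5·1)/14 = 100·6.5/14 = 46.43.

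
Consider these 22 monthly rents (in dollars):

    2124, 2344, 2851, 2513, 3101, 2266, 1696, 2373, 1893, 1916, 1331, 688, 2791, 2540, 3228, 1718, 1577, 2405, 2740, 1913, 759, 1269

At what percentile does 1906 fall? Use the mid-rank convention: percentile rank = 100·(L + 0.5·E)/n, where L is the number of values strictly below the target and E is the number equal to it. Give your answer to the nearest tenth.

Sorted: 688, 759, 1269, 1331, 1577, 1696, 1718, 1893, 1913, 1916, 2124, 2266, 2344, 2373, 2405, 2513, 2540, 2740, 2791, 2851, 3101, 3228.
Count below 1906: L = 8; count equal: E = 0; n = 22.
Percentile rank = 100·(8 + 0.5·0)/22 = 100·8/22 = 36.36.

36.4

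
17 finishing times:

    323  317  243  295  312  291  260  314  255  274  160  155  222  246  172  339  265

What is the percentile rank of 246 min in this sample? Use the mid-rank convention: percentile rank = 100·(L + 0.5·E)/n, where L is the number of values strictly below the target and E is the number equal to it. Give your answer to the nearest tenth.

Sorted: 155, 160, 172, 222, 243, 246, 255, 260, 265, 274, 291, 295, 312, 314, 317, 323, 339.
Count below 246: L = 5; count equal: E = 1; n = 17.
Percentile rank = 100·(5 + 0.5·1)/17 = 100·5.5/17 = 32.35.

32.4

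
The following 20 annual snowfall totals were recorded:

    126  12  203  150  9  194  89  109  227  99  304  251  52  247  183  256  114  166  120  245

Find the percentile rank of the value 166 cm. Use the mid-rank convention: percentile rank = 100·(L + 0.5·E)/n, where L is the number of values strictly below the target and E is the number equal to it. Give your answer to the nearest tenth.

Sorted: 9, 12, 52, 89, 99, 109, 114, 120, 126, 150, 166, 183, 194, 203, 227, 245, 247, 251, 256, 304.
Count below 166: L = 10; count equal: E = 1; n = 20.
Percentile rank = 100·(10 + 0.5·1)/20 = 100·10.5/20 = 52.5.

52.5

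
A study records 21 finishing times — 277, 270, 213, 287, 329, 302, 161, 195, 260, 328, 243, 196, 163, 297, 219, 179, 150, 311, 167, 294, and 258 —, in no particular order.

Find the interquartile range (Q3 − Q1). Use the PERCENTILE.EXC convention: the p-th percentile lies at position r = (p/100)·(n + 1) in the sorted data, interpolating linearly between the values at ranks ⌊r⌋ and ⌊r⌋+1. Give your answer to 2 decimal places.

Sorted: 150, 161, 163, 167, 179, 195, 196, 213, 219, 243, 258, 260, 270, 277, 287, 294, 297, 302, 311, 328, 329.
n = 21.
P25: r = 5.5; ranks 5–6 are 179, 195; interpolating gives 187.
P75: r = 16.5; ranks 16–17 are 294, 297; interpolating gives 295.5.
Difference: 295.5 − 187 = 108.5.

108.50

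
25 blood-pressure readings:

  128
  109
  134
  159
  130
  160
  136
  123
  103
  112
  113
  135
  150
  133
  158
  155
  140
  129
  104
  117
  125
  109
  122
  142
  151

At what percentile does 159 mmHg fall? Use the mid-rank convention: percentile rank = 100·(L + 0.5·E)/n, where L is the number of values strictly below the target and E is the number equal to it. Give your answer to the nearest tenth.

Sorted: 103, 104, 109, 109, 112, 113, 117, 122, 123, 125, 128, 129, 130, 133, 134, 135, 136, 140, 142, 150, 151, 155, 158, 159, 160.
Count below 159: L = 23; count equal: E = 1; n = 25.
Percentile rank = 100·(23 + 0.5·1)/25 = 100·23.5/25 = 94.

94.0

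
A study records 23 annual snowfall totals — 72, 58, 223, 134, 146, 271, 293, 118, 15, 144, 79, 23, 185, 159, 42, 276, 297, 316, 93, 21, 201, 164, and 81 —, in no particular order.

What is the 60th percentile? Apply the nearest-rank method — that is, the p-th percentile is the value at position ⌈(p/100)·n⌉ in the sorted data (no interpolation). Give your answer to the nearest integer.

Sorted: 15, 21, 23, 42, 58, 72, 79, 81, 93, 118, 134, 144, 146, 159, 164, 185, 201, 223, 271, 276, 293, 297, 316.
n = 23.
Position = ⌈60/100 · 23⌉ = ⌈13.8⌉ = 14.
The value at rank 14 is 159.

159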